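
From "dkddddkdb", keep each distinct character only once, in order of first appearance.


Input: 'dkddddkdb'
Operation: keep first occurrence of each character
Scan: s[0]='d' new -> keep; s[1]='k' new -> keep; s[2]='d' seen -> skip; s[3]='d' seen -> skip; s[4]='d' seen -> skip; s[5]='d' seen -> skip; s[6]='k' seen -> skip; s[7]='d' seen -> skip; s[8]='b' new -> keep
Result: dkb


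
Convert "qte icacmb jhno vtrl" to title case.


Input string: 'qte icacmb jhno vtrl'
Operation: capitalize first letter of each word
Word transformations: 'qte'->'Qte', 'icacmb'->'Icacmb', 'jhno'->'Jhno', 'vtrl'->'Vtrl'
Result: Qte Icacmb Jhno Vtrl


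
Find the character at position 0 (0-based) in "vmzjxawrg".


Input string: 'vmzjxawrg'
Operation: get character at index 0
Index mapping: s[0]='v'
Result: 'v'


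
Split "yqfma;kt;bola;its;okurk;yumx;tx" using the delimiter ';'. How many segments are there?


Input string: 'yqfma;kt;bola;its;okurk;yumx;tx'
Delimiter: ';'
Split result: 'yqfma', 'kt', 'bola', 'its', 'okurk', 'yumx', 'tx'
Number of parts: 7


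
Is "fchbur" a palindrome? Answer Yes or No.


Input string: 'fchbur'
Reversed: 'rubhcf'
Compare pairs: s[0]='f' vs s[5]='r' (mismatch), s[1]='c' vs s[4]='u' (mismatch), s[2]='h' vs s[3]='b' (mismatch)
Palindrome: No


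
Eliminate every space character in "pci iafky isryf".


Input string: 'pci iafky isryf'
Operation: remove all spaces
Words: 'pci', 'iafky', 'isryf'
Join without spaces: pciiafkyisryf


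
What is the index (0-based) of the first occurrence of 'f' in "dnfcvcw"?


Input string: 'dnfcvcw'
Target: 'f'
Scanning left to right: s[0]='d', s[1]='n', s[2]='f'
First match at index: 2


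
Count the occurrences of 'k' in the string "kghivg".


Input string: 'kghivg'
Target character: 'k'
Scan each position: s[0]='k'
Matches found at indices: 0
Total: 1


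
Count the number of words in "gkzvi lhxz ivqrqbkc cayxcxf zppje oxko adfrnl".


Input string: 'gkzvi lhxz ivqrqbkc cayxcxf zppje oxko adfrnl'
Operation: split by spaces
Words found: 'gkzvi', 'lhxz', 'ivqrqbkc', 'cayxcxf', 'zppje', 'oxko', 'adfrnl'
Word count: 7


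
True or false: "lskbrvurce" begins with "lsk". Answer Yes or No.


Input string: 'lskbrvurce'
Prefix to check: 'lsk'
First 3 characters of input: 'lsk'
Match: True
Result: Yes


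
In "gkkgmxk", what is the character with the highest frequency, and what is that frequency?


Input: 'gkkgmxk'
Operation: tally each character
Counts: 'g':2, 'k':3, 'm':1, 'x':1
Maximum: 'k' appears 3 times


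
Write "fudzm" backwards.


Input string: 'fudzm'
Operation: reverse character order
Original order: 'f' -> 'u' -> 'd' -> 'z' -> 'm'
Reversed order: 'm' -> 'z' -> 'd' -> 'u' -> 'f'
Result: mzduf


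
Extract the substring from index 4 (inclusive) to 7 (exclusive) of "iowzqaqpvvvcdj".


Input string: 'iowzqaqpvvvcdj'
Operation: slice [4:7]
Extract characters: s[4]='q', s[5]='a', s[6]='q'
Result: qaq


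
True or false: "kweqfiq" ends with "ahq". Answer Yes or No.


Input string: 'kweqfiq'
Suffix to check: 'ahq'
Last 3 characters of input: 'fiq'
Match: False
Result: No


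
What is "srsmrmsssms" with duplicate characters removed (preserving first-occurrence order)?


Input: 'srsmrmsssms'
Operation: keep first occurrence of each character
Scan: s[0]='s' new -> keep; s[1]='r' new -> keep; s[2]='s' seen -> skip; s[3]='m' new -> keep; s[4]='r' seen -> skip; s[5]='m' seen -> skip; s[6]='s' seen -> skip; s[7]='s' seen -> skip; s[8]='s' seen -> skip; s[9]='m' seen -> skip; s[10]='s' seen -> skip
Result: srm


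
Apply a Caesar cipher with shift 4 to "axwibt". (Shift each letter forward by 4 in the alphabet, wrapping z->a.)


Input: 'axwibt', shift = 4
Operation: for each letter, (position + 4) mod 26
Mapping: 'a'(0+4=4)->'e', 'x'(23+4=27, 27 mod 26=1)->'b', 'w'(22+4=26, 26 mod 26=0)->'a', 'i'(8+4=12)->'m', 'b'(1+4=5)->'f', 't'(19+4=23)->'x'
Result: ebamfx


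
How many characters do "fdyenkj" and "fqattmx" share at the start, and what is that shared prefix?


String 1: 'fdyenkj'
String 2: 'fqattmx'
Compare position by position:
pos 0: 'f' vs 'f' match
pos 1: 'd' vs 'q' differ -> stop
Longest common prefix: "f" (length 1)


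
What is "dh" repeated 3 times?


Input string: 'dh'
Operation: repeat 3 times
Concatenation: 'dh' + 'dh' + 'dh'
Result: dhdhdh


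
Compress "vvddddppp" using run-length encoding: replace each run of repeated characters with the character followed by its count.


Input: 'vvddddppp'
Operation: identify consecutive runs
Runs: 'vv' -> v2, 'dddd' -> d4, 'ppp' -> p3
Encoded: v2d4p3


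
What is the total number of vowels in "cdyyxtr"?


Input string: 'cdyyxtr'
Operation: count vowels (a, e, i, o, u)
Scan: s[0]='c', s[1]='d', s[2]='y', s[3]='y', s[4]='x', s[5]='t', s[6]='r'
Vowels found: 0
Result: 0


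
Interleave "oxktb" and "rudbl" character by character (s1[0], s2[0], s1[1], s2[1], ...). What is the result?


String 1: 'oxktb'
String 2: 'rudbl'
Operation: alternate characters
Pairs: 'o'+'r', 'x'+'u', 'k'+'d', 't'+'b', 'b'+'l'
Result: orxukdtbbl


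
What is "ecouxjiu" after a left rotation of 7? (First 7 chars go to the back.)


Input: 'ecouxjiu', shift = 7
Operation: split at index 7 and swap parts
Front part s[0:7] = 'ecouxji'
Back part s[7:] = 'u'
Rotated = back + front = 'u' + 'ecouxji'
Result: uecouxji


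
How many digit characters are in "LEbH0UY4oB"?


Input string: 'LEbH0UY4oB'
Operation: count digit characters (0-9)
Scan: 'L', 'E', 'b', 'H', '0'(digit), 'U', 'Y', '4'(digit), 'o', 'B'
Digits found: 2
Result: 2


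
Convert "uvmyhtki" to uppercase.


Input string: 'uvmyhtki'
Operation: convert each letter to uppercase
Mapping: 'u'->'U', 'v'->'V', 'm'->'M', 'y'->'Y', 'h'->'H', 't'->'T', 'k'->'K', 'i'->'I'
Result: UVMYHTKI


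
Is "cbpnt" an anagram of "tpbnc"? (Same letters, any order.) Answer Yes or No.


String 1: 'tpbnc' -> sorted: 'bcnpt'
String 2: 'cbpnt' -> sorted: 'bcnpt'
Compare sorted forms: 'bcnpt' == 'bcnpt'
Anagram: Yes


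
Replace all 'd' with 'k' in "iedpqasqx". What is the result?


Input string: 'iedpqasqx'
Operation: replace 'd' with 'k'
Positions of 'd': 2
After replacement: iekpqasqx


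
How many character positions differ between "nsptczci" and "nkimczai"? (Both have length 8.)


String 1: 'nsptczci'
String 2: 'nkimczai'
Compare each position: pos 0: 'n'=='n', pos 1: 's'!='k', pos 2: 'p'!='i', pos 3: 't'!='m', pos 4: 'c'=='c', pos 5: 'z'=='z', pos 6: 'c'!='a', pos 7: 'i'=='i'
Differing positions: 4
Hamming distance: 4


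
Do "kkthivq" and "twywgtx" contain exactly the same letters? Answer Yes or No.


String 1: 'kkthivq' -> sorted: 'hikkqtv'
String 2: 'twywgtx' -> sorted: 'gttwwxy'
Compare sorted forms: 'hikkqtv' != 'gttwwxy'
Anagram: No


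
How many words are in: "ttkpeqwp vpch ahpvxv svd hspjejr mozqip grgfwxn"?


Input string: 'ttkpeqwp vpch ahpvxv svd hspjejr mozqip grgfwxn'
Operation: split by spaces
Words found: 'ttkpeqwp', 'vpch', 'ahpvxv', 'svd', 'hspjejr', 'mozqip', 'grgfwxn'
Word count: 7


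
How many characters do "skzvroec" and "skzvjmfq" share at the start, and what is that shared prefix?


String 1: 'skzvroec'
String 2: 'skzvjmfq'
Compare position by position:
pos 0: 's' vs 's' match
pos 1: 'k' vs 'k' match
pos 2: 'z' vs 'z' match
pos 3: 'v' vs 'v' match
pos 4: 'r' vs 'j' differ -> stop
Longest common prefix: "skzv" (length 4)


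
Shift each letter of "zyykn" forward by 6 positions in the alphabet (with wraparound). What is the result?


Input: 'zyykn', shift = 6
Operation: for each letter, (position + 6) mod 26
Mapping: 'z'(25+6=31, 31 mod 26=5)->'f', 'y'(24+6=30, 30 mod 26=4)->'e', 'y'(24+6=30, 30 mod 26=4)->'e', 'k'(10+6=16)->'q', 'n'(13+6=19)->'t'
Result: feeqt


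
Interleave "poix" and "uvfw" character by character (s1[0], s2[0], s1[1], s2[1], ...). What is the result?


String 1: 'poix'
String 2: 'uvfw'
Operation: alternate characters
Pairs: 'p'+'u', 'o'+'v', 'i'+'f', 'x'+'w'
Result: puovifxw


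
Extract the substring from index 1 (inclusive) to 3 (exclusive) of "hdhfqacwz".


Input string: 'hdhfqacwz'
Operation: slice [1:3]
Extract characters: s[1]='d', s[2]='h'
Result: dh


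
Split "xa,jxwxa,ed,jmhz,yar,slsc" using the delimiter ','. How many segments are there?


Input string: 'xa,jxwxa,ed,jmhz,yar,slsc'
Delimiter: ','
Split result: 'xa', 'jxwxa', 'ed', 'jmhz', 'yar', 'slsc'
Number of parts: 6


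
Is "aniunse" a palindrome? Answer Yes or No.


Input string: 'aniunse'
Reversed: 'esnuina'
Compare pairs: s[0]='a' vs s[6]='e' (mismatch), s[1]='n' vs s[5]='s' (mismatch), s[2]='i' vs s[4]='n' (mismatch)
Palindrome: No


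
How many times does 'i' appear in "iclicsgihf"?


Input string: 'iclicsgihf'
Target character: 'i'
Scan each position: s[0]='i', s[3]='i', s[7]='i'
Matches found at indices: 0, 3, 7
Total: 3


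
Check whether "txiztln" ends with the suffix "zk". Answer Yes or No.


Input string: 'txiztln'
Suffix to check: 'zk'
Last 2 characters of input: 'ln'
Match: False
Result: No


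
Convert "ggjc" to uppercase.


Input string: 'ggjc'
Operation: convert each letter to uppercase
Mapping: 'g'->'G', 'g'->'G', 'j'->'J', 'c'->'C'
Result: GGJC


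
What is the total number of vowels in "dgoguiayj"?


Input string: 'dgoguiayj'
Operation: count vowels (a, e, i, o, u)
Scan: s[0]='d', s[1]='g', s[2]='o' (vowel), s[3]='g', s[4]='u' (vowel), s[5]='i' (vowel), s[6]='a' (vowel), s[7]='y', s[8]='j'
Vowels found: 4
Result: 4


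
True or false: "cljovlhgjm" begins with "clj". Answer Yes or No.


Input string: 'cljovlhgjm'
Prefix to check: 'clj'
First 3 characters of input: 'clj'
Match: True
Result: Yes


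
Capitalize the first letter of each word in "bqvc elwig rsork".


Input string: 'bqvc elwig rsork'
Operation: capitalize first letter of each word
Word transformations: 'bqvc'->'Bqvc', 'elwig'->'Elwig', 'rsork'->'Rsork'
Result: Bqvc Elwig Rsork


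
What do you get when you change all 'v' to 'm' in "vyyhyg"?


Input string: 'vyyhyg'
Operation: replace 'v' with 'm'
Positions of 'v': 0
After replacement: myyhyg


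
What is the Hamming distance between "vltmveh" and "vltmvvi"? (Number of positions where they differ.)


String 1: 'vltmveh'
String 2: 'vltmvvi'
Compare each position: pos 0: 'v'=='v', pos 1: 'l'=='l', pos 2: 't'=='t', pos 3: 'm'=='m', pos 4: 'v'=='v', pos 5: 'e'!='v', pos 6: 'h'!='i'
Differing positions: 2
Hamming distance: 2


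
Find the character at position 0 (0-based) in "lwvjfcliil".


Input string: 'lwvjfcliil'
Operation: get character at index 0
Index mapping: s[0]='l'
Result: 'l'


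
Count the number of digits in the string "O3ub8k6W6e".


Input string: 'O3ub8k6W6e'
Operation: count digit characters (0-9)
Scan: 'O', '3'(digit), 'u', 'b', '8'(digit), 'k', '6'(digit), 'W', '6'(digit), 'e'
Digits found: 4
Result: 4


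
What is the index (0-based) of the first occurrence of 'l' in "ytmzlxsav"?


Input string: 'ytmzlxsav'
Target: 'l'
Scanning left to right: s[0]='y', s[1]='t', s[2]='m', s[3]='z', s[4]='l'
First match at index: 4


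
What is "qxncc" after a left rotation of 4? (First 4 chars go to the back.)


Input: 'qxncc', shift = 4
Operation: split at index 4 and swap parts
Front part s[0:4] = 'qxnc'
Back part s[4:] = 'c'
Rotated = back + front = 'c' + 'qxnc'
Result: cqxnc


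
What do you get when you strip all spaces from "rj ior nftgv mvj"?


Input string: 'rj ior nftgv mvj'
Operation: remove all spaces
Words: 'rj', 'ior', 'nftgv', 'mvj'
Join without spaces: rjiornftgvmvj


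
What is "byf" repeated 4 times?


Input string: 'byf'
Operation: repeat 4 times
Concatenation: 'byf' + 'byf' + 'byf' + 'byf'
Result: byfbyfbyfbyf


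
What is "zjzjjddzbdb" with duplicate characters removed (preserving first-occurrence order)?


Input: 'zjzjjddzbdb'
Operation: keep first occurrence of each character
Scan: s[0]='z' new -> keep; s[1]='j' new -> keep; s[2]='z' seen -> skip; s[3]='j' seen -> skip; s[4]='j' seen -> skip; s[5]='d' new -> keep; s[6]='d' seen -> skip; s[7]='z' seen -> skip; s[8]='b' new -> keep; s[9]='d' seen -> skip; s[10]='b' seen -> skip
Result: zjdb


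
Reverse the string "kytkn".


Input string: 'kytkn'
Operation: reverse character order
Original order: 'k' -> 'y' -> 't' -> 'k' -> 'n'
Reversed order: 'n' -> 'k' -> 't' -> 'y' -> 'k'
Result: nktyk


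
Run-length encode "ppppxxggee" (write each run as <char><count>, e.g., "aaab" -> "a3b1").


Input: 'ppppxxggee'
Operation: identify consecutive runs
Runs: 'pppp' -> p4, 'xx' -> x2, 'gg' -> g2, 'ee' -> e2
Encoded: p4x2g2e2


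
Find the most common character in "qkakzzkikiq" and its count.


Input: 'qkakzzkikiq'
Operation: tally each character
Counts: 'a':1, 'i':2, 'k':4, 'q':2, 'z':2
Maximum: 'k' appears 4 times


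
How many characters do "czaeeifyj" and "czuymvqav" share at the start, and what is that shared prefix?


String 1: 'czaeeifyj'
String 2: 'czuymvqav'
Compare position by position:
pos 0: 'c' vs 'c' match
pos 1: 'z' vs 'z' match
pos 2: 'a' vs 'u' differ -> stop
Longest common prefix: "cz" (length 2)


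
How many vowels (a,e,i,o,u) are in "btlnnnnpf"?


Input string: 'btlnnnnpf'
Operation: count vowels (a, e, i, o, u)
Scan: s[0]='b', s[1]='t', s[2]='l', s[3]='n', s[4]='n', s[5]='n', s[6]='n', s[7]='p', s[8]='f'
Vowels found: 0
Result: 0


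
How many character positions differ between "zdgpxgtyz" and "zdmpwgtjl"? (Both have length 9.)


String 1: 'zdgpxgtyz'
String 2: 'zdmpwgtjl'
Compare each position: pos 0: 'z'=='z', pos 1: 'd'=='d', pos 2: 'g'!='m', pos 3: 'p'=='p', pos 4: 'x'!='w', pos 5: 'g'=='g', pos 6: 't'=='t', pos 7: 'y'!='j', pos 8: 'z'!='l'
Differing positions: 4
Hamming distance: 4


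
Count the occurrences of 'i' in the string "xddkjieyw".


Input string: 'xddkjieyw'
Target character: 'i'
Scan each position: s[5]='i'
Matches found at indices: 5
Total: 1


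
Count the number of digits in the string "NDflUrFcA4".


Input string: 'NDflUrFcA4'
Operation: count digit characters (0-9)
Scan: 'N', 'D', 'f', 'l', 'U', 'r', 'F', 'c', 'A', '4'(digit)
Digits found: 1
Result: 1


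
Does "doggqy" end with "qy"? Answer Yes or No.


Input string: 'doggqy'
Suffix to check: 'qy'
Last 2 characters of input: 'qy'
Match: True
Result: Yes


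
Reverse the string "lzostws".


Input string: 'lzostws'
Operation: reverse character order
Original order: 'l' -> 'z' -> 'o' -> 's' -> 't' -> 'w' -> 's'
Reversed order: 's' -> 'w' -> 't' -> 's' -> 'o' -> 'z' -> 'l'
Result: swtsozl


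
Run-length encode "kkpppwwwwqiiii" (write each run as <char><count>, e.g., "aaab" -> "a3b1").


Input: 'kkpppwwwwqiiii'
Operation: identify consecutive runs
Runs: 'kk' -> k2, 'ppp' -> p3, 'wwww' -> w4, 'q' -> q1, 'iiii' -> i4
Encoded: k2p3w4q1i4


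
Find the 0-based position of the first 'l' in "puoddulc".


Input string: 'puoddulc'
Target: 'l'
Scanning left to right: s[0]='p', s[1]='u', s[2]='o', s[3]='d', s[4]='d', s[5]='u', s[6]='l'
First match at index: 6


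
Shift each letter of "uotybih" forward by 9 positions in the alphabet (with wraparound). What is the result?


Input: 'uotybih', shift = 9
Operation: for each letter, (position + 9) mod 26
Mapping: 'u'(20+9=29, 29 mod 26=3)->'d', 'o'(14+9=23)->'x', 't'(19+9=28, 28 mod 26=2)->'c', 'y'(24+9=33, 33 mod 26=7)->'h', 'b'(1+9=10)->'k', 'i'(8+9=17)->'r', 'h'(7+9=16)->'q'
Result: dxchkrq


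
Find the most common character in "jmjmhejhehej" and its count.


Input: 'jmjmhejhehej'
Operation: tally each character
Counts: 'e':3, 'h':3, 'j':4, 'm':2
Maximum: 'j' appears 4 times


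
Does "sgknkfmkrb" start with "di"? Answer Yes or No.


Input string: 'sgknkfmkrb'
Prefix to check: 'di'
First 2 characters of input: 'sg'
Match: False
Result: No


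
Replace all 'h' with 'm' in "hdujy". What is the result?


Input string: 'hdujy'
Operation: replace 'h' with 'm'
Positions of 'h': 0
After replacement: mdujy


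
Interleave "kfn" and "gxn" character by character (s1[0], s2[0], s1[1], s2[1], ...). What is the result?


String 1: 'kfn'
String 2: 'gxn'
Operation: alternate characters
Pairs: 'k'+'g', 'f'+'x', 'n'+'n'
Result: kgfxnn


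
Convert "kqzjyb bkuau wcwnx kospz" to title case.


Input string: 'kqzjyb bkuau wcwnx kospz'
Operation: capitalize first letter of each word
Word transformations: 'kqzjyb'->'Kqzjyb', 'bkuau'->'Bkuau', 'wcwnx'->'Wcwnx', 'kospz'->'Kospz'
Result: Kqzjyb Bkuau Wcwnx Kospz


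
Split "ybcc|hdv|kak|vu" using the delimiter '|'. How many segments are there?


Input string: 'ybcc|hdv|kak|vu'
Delimiter: '|'
Split result: 'ybcc', 'hdv', 'kak', 'vu'
Number of parts: 4


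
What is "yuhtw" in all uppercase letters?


Input string: 'yuhtw'
Operation: convert each letter to uppercase
Mapping: 'y'->'Y', 'u'->'U', 'h'->'H', 't'->'T', 'w'->'W'
Result: YUHTW


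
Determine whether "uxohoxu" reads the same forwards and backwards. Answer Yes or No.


Input string: 'uxohoxu'
Reversed: 'uxohoxu'
Compare pairs: s[0]='u' vs s[6]='u' (match), s[1]='x' vs s[5]='x' (match), s[2]='o' vs s[4]='o' (match)
Palindrome: Yes


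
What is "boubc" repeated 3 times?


Input string: 'boubc'
Operation: repeat 3 times
Concatenation: 'boubc' + 'boubc' + 'boubc'
Result: boubcboubcboubc


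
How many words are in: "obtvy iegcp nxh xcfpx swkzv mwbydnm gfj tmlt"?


Input string: 'obtvy iegcp nxh xcfpx swkzv mwbydnm gfj tmlt'
Operation: split by spaces
Words found: 'obtvy', 'iegcp', 'nxh', 'xcfpx', 'swkzv', 'mwbydnm', 'gfj', 'tmlt'
Word count: 8


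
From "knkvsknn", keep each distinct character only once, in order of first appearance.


Input: 'knkvsknn'
Operation: keep first occurrence of each character
Scan: s[0]='k' new -> keep; s[1]='n' new -> keep; s[2]='k' seen -> skip; s[3]='v' new -> keep; s[4]='s' new -> keep; s[5]='k' seen -> skip; s[6]='n' seen -> skip; s[7]='n' seen -> skip
Result: knvs


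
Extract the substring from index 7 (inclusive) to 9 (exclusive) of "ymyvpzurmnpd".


Input string: 'ymyvpzurmnpd'
Operation: slice [7:9]
Extract characters: s[7]='r', s[8]='m'
Result: rm


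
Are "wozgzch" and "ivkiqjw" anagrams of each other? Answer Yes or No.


String 1: 'wozgzch' -> sorted: 'cghowzz'
String 2: 'ivkiqjw' -> sorted: 'iijkqvw'
Compare sorted forms: 'cghowzz' != 'iijkqvw'
Anagram: No


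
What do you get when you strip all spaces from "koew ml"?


Input string: 'koew ml'
Operation: remove all spaces
Words: 'koew', 'ml'
Join without spaces: koewml


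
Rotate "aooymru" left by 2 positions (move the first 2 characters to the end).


Input: 'aooymru', shift = 2
Operation: split at index 2 and swap parts
Front part s[0:2] = 'ao'
Back part s[2:] = 'oymru'
Rotated = back + front = 'oymru' + 'ao'
Result: oymruao


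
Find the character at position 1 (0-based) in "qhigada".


Input string: 'qhigada'
Operation: get character at index 1
Index mapping: s[0]='q', s[1]='h'
Result: 'h'


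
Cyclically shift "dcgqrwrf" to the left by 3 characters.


Input: 'dcgqrwrf', shift = 3
Operation: split at index 3 and swap parts
Front part s[0:3] = 'dcg'
Back part s[3:] = 'qrwrf'
Rotated = back + front = 'qrwrf' + 'dcg'
Result: qrwrfdcg


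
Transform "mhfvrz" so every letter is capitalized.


Input string: 'mhfvrz'
Operation: convert each letter to uppercase
Mapping: 'm'->'M', 'h'->'H', 'f'->'F', 'v'->'V', 'r'->'R', 'z'->'Z'
Result: MHFVRZ


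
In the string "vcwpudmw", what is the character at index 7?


Input string: 'vcwpudmw'
Operation: get character at index 7
Index mapping: s[0]='v', s[1]='c', s[2]='w', s[3]='p', s[4]='u', s[5]='d', s[6]='m', s[7]='w'
Result: 'w'


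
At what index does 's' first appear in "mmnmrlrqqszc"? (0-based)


Input string: 'mmnmrlrqqszc'
Target: 's'
Scanning left to right: s[0]='m', s[1]='m', s[2]='n', s[3]='m', s[4]='r', s[5]='l', s[6]='r', s[7]='q', s[8]='q', s[9]='s'
First match at index: 9


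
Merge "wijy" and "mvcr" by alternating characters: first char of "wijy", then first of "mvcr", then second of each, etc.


String 1: 'wijy'
String 2: 'mvcr'
Operation: alternate characters
Pairs: 'w'+'m', 'i'+'v', 'j'+'c', 'y'+'r'
Result: wmivjcyr


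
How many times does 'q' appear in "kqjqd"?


Input string: 'kqjqd'
Target character: 'q'
Scan each position: s[1]='q', s[3]='q'
Matches found at indices: 1, 3
Total: 2


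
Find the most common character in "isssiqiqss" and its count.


Input: 'isssiqiqss'
Operation: tally each character
Counts: 'i':3, 'q':2, 's':5
Maximum: 's' appears 5 times


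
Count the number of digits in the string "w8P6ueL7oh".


Input string: 'w8P6ueL7oh'
Operation: count digit characters (0-9)
Scan: 'w', '8'(digit), 'P', '6'(digit), 'u', 'e', 'L', '7'(digit), 'o', 'h'
Digits found: 3
Result: 3


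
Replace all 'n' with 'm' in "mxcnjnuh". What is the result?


Input string: 'mxcnjnuh'
Operation: replace 'n' with 'm'
Positions of 'n': 3, 5
After replacement: mxcmjmuh


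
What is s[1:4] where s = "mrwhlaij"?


Input string: 'mrwhlaij'
Operation: slice [1:4]
Extract characters: s[1]='r', s[2]='w', s[3]='h'
Result: rwh


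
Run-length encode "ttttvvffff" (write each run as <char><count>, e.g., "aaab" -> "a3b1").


Input: 'ttttvvffff'
Operation: identify consecutive runs
Runs: 'tttt' -> t4, 'vv' -> v2, 'ffff' -> f4
Encoded: t4v2f4


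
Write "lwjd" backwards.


Input string: 'lwjd'
Operation: reverse character order
Original order: 'l' -> 'w' -> 'j' -> 'd'
Reversed order: 'd' -> 'j' -> 'w' -> 'l'
Result: djwl


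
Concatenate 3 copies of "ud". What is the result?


Input string: 'ud'
Operation: repeat 3 times
Concatenation: 'ud' + 'ud' + 'ud'
Result: ududud


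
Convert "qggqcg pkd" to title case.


Input string: 'qggqcg pkd'
Operation: capitalize first letter of each word
Word transformations: 'qggqcg'->'Qggqcg', 'pkd'->'Pkd'
Result: Qggqcg Pkd


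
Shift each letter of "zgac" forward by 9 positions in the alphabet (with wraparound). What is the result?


Input: 'zgac', shift = 9
Operation: for each letter, (position + 9) mod 26
Mapping: 'z'(25+9=34, 34 mod 26=8)->'i', 'g'(6+9=15)->'p', 'a'(0+9=9)->'j', 'c'(2+9=11)->'l'
Result: ipjl


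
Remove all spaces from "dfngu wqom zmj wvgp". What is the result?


Input string: 'dfngu wqom zmj wvgp'
Operation: remove all spaces
Words: 'dfngu', 'wqom', 'zmj', 'wvgp'
Join without spaces: dfnguwqomzmjwvgp


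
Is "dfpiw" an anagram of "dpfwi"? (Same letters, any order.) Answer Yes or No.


String 1: 'dpfwi' -> sorted: 'dfipw'
String 2: 'dfpiw' -> sorted: 'dfipw'
Compare sorted forms: 'dfipw' == 'dfipw'
Anagram: Yes


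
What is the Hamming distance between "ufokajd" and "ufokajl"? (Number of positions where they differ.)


String 1: 'ufokajd'
String 2: 'ufokajl'
Compare each position: pos 0: 'u'=='u', pos 1: 'f'=='f', pos 2: 'o'=='o', pos 3: 'k'=='k', pos 4: 'a'=='a', pos 5: 'j'=='j', pos 6: 'd'!='l'
Differing positions: 1
Hamming distance: 1


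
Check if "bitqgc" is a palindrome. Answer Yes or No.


Input string: 'bitqgc'
Reversed: 'cgqtib'
Compare pairs: s[0]='b' vs s[5]='c' (mismatch), s[1]='i' vs s[4]='g' (mismatch), s[2]='t' vs s[3]='q' (mismatch)
Palindrome: No


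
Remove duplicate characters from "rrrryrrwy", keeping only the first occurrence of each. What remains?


Input: 'rrrryrrwy'
Operation: keep first occurrence of each character
Scan: s[0]='r' new -> keep; s[1]='r' seen -> skip; s[2]='r' seen -> skip; s[3]='r' seen -> skip; s[4]='y' new -> keep; s[5]='r' seen -> skip; s[6]='r' seen -> skip; s[7]='w' new -> keep; s[8]='y' seen -> skip
Result: ryw


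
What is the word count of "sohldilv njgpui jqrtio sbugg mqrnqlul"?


Input string: 'sohldilv njgpui jqrtio sbugg mqrnqlul'
Operation: split by spaces
Words found: 'sohldilv', 'njgpui', 'jqrtio', 'sbugg', 'mqrnqlul'
Word count: 5


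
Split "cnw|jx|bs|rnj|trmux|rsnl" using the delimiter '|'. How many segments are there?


Input string: 'cnw|jx|bs|rnj|trmux|rsnl'
Delimiter: '|'
Split result: 'cnw', 'jx', 'bs', 'rnj', 'trmux', 'rsnl'
Number of parts: 6


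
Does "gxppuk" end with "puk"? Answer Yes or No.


Input string: 'gxppuk'
Suffix to check: 'puk'
Last 3 characters of input: 'puk'
Match: True
Result: Yes


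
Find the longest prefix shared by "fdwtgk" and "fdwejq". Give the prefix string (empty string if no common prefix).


String 1: 'fdwtgk'
String 2: 'fdwejq'
Compare position by position:
pos 0: 'f' vs 'f' match
pos 1: 'd' vs 'd' match
pos 2: 'w' vs 'w' match
pos 3: 't' vs 'e' differ -> stop
Longest common prefix: "fdw" (length 3)


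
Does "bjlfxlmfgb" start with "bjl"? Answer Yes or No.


Input string: 'bjlfxlmfgb'
Prefix to check: 'bjl'
First 3 characters of input: 'bjl'
Match: True
Result: Yes


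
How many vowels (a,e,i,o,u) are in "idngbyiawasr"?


Input string: 'idngbyiawasr'
Operation: count vowels (a, e, i, o, u)
Scan: s[0]='i' (vowel), s[1]='d', s[2]='n', s[3]='g', s[4]='b', s[5]='y', s[6]='i' (vowel), s[7]='a' (vowel), s[8]='w', s[9]='a' (vowel), s[10]='s', s[11]='r'
Vowels found: 4
Result: 4


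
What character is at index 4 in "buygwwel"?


Input string: 'buygwwel'
Operation: get character at index 4
Index mapping: s[0]='b', s[1]='u', s[2]='y', s[3]='g', s[4]='w'
Result: 'w'


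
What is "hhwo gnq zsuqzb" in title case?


Input string: 'hhwo gnq zsuqzb'
Operation: capitalize first letter of each word
Word transformations: 'hhwo'->'Hhwo', 'gnq'->'Gnq', 'zsuqzb'->'Zsuqzb'
Result: Hhwo Gnq Zsuqzb


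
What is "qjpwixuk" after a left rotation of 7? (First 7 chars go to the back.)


Input: 'qjpwixuk', shift = 7
Operation: split at index 7 and swap parts
Front part s[0:7] = 'qjpwixu'
Back part s[7:] = 'k'
Rotated = back + front = 'k' + 'qjpwixu'
Result: kqjpwixu


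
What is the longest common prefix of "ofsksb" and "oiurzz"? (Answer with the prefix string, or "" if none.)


String 1: 'ofsksb'
String 2: 'oiurzz'
Compare position by position:
pos 0: 'o' vs 'o' match
pos 1: 'f' vs 'i' differ -> stop
Longest common prefix: "o" (length 1)


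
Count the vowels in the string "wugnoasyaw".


Input string: 'wugnoasyaw'
Operation: count vowels (a, e, i, o, u)
Scan: s[0]='w', s[1]='u' (vowel), s[2]='g', s[3]='n', s[4]='o' (vowel), s[5]='a' (vowel), s[6]='s', s[7]='y', s[8]='a' (vowel), s[9]='w'
Vowels found: 4
Result: 4


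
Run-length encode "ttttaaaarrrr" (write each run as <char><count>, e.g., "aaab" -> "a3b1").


Input: 'ttttaaaarrrr'
Operation: identify consecutive runs
Runs: 'tttt' -> t4, 'aaaa' -> a4, 'rrrr' -> r4
Encoded: t4a4r4


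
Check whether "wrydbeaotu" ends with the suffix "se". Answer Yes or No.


Input string: 'wrydbeaotu'
Suffix to check: 'se'
Last 2 characters of input: 'tu'
Match: False
Result: No


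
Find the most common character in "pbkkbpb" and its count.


Input: 'pbkkbpb'
Operation: tally each character
Counts: 'b':3, 'k':2, 'p':2
Maximum: 'b' appears 3 times


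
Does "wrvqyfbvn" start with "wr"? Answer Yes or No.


Input string: 'wrvqyfbvn'
Prefix to check: 'wr'
First 2 characters of input: 'wr'
Match: True
Result: Yes


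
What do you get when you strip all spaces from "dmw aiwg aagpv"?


Input string: 'dmw aiwg aagpv'
Operation: remove all spaces
Words: 'dmw', 'aiwg', 'aagpv'
Join without spaces: dmwaiwgaagpv


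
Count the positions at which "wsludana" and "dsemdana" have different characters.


String 1: 'wsludana'
String 2: 'dsemdana'
Compare each position: pos 0: 'w'!='d', pos 1: 's'=='s', pos 2: 'l'!='e', pos 3: 'u'!='m', pos 4: 'd'=='d', pos 5: 'a'=='a', pos 6: 'n'=='n', pos 7: 'a'=='a'
Differing positions: 3
Hamming distance: 3


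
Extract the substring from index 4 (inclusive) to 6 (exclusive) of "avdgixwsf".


Input string: 'avdgixwsf'
Operation: slice [4:6]
Extract characters: s[4]='i', s[5]='x'
Result: ix


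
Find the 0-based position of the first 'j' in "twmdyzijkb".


Input string: 'twmdyzijkb'
Target: 'j'
Scanning left to right: s[0]='t', s[1]='w', s[2]='m', s[3]='d', s[4]='y', s[5]='z', s[6]='i', s[7]='j'
First match at index: 7


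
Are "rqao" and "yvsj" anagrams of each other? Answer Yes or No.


String 1: 'rqao' -> sorted: 'aoqr'
String 2: 'yvsj' -> sorted: 'jsvy'
Compare sorted forms: 'aoqr' != 'jsvy'
Anagram: No


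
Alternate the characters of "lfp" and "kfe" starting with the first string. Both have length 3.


String 1: 'lfp'
String 2: 'kfe'
Operation: alternate characters
Pairs: 'l'+'k', 'f'+'f', 'p'+'e'
Result: lkffpe


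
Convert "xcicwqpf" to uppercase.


Input string: 'xcicwqpf'
Operation: convert each letter to uppercase
Mapping: 'x'->'X', 'c'->'C', 'i'->'I', 'c'->'C', 'w'->'W', 'q'->'Q', 'p'->'P', 'f'->'F'
Result: XCICWQPF


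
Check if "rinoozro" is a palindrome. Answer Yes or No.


Input string: 'rinoozro'
Reversed: 'orzoonir'
Compare pairs: s[0]='r' vs s[7]='o' (mismatch), s[1]='i' vs s[6]='r' (mismatch), s[2]='n' vs s[5]='z' (mismatch), s[3]='o' vs s[4]='o' (match)
Palindrome: No


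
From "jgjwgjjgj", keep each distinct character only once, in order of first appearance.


Input: 'jgjwgjjgj'
Operation: keep first occurrence of each character
Scan: s[0]='j' new -> keep; s[1]='g' new -> keep; s[2]='j' seen -> skip; s[3]='w' new -> keep; s[4]='g' seen -> skip; s[5]='j' seen -> skip; s[6]='j' seen -> skip; s[7]='g' seen -> skip; s[8]='j' seen -> skip
Result: jgw


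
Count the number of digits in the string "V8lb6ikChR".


Input string: 'V8lb6ikChR'
Operation: count digit characters (0-9)
Scan: 'V', '8'(digit), 'l', 'b', '6'(digit), 'i', 'k', 'C', 'h', 'R'
Digits found: 2
Result: 2


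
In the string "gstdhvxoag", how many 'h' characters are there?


Input string: 'gstdhvxoag'
Target character: 'h'
Scan each position: s[4]='h'
Matches found at indices: 4
Total: 1


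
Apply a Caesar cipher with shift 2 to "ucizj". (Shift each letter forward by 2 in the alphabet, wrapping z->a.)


Input: 'ucizj', shift = 2
Operation: for each letter, (position + 2) mod 26
Mapping: 'u'(20+2=22)->'w', 'c'(2+2=4)->'e', 'i'(8+2=10)->'k', 'z'(25+2=27, 27 mod 26=1)->'b', 'j'(9+2=11)->'l'
Result: wekbl


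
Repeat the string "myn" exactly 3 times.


Input string: 'myn'
Operation: repeat 3 times
Concatenation: 'myn' + 'myn' + 'myn'
Result: mynmynmyn


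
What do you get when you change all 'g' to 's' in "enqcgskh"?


Input string: 'enqcgskh'
Operation: replace 'g' with 's'
Positions of 'g': 4
After replacement: enqcsskh


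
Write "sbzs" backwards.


Input string: 'sbzs'
Operation: reverse character order
Original order: 's' -> 'b' -> 'z' -> 's'
Reversed order: 's' -> 'z' -> 'b' -> 's'
Result: szbs


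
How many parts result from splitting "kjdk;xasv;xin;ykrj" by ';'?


Input string: 'kjdk;xasv;xin;ykrj'
Delimiter: ';'
Split result: 'kjdk', 'xasv', 'xin', 'ykrj'
Number of parts: 4


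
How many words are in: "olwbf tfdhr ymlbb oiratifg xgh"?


Input string: 'olwbf tfdhr ymlbb oiratifg xgh'
Operation: split by spaces
Words found: 'olwbf', 'tfdhr', 'ymlbb', 'oiratifg', 'xgh'
Word count: 5


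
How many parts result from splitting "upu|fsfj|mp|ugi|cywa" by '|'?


Input string: 'upu|fsfj|mp|ugi|cywa'
Delimiter: '|'
Split result: 'upu', 'fsfj', 'mp', 'ugi', 'cywa'
Number of parts: 5


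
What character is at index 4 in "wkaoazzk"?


Input string: 'wkaoazzk'
Operation: get character at index 4
Index mapping: s[0]='w', s[1]='k', s[2]='a', s[3]='o', s[4]='a'
Result: 'a'


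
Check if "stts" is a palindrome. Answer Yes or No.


Input string: 'stts'
Reversed: 'stts'
Compare pairs: s[0]='s' vs s[3]='s' (match), s[1]='t' vs s[2]='t' (match)
Palindrome: Yes


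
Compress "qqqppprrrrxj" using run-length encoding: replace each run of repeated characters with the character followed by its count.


Input: 'qqqppprrrrxj'
Operation: identify consecutive runs
Runs: 'qqq' -> q3, 'ppp' -> p3, 'rrrr' -> r4, 'x' -> x1, 'j' -> j1
Encoded: q3p3r4x1j1


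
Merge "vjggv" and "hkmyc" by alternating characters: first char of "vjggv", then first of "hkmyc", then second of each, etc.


String 1: 'vjggv'
String 2: 'hkmyc'
Operation: alternate characters
Pairs: 'v'+'h', 'j'+'k', 'g'+'m', 'g'+'y', 'v'+'c'
Result: vhjkgmgyvc


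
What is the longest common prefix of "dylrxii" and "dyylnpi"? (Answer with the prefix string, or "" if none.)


String 1: 'dylrxii'
String 2: 'dyylnpi'
Compare position by position:
pos 0: 'd' vs 'd' match
pos 1: 'y' vs 'y' match
pos 2: 'l' vs 'y' differ -> stop
Longest common prefix: "dy" (length 2)


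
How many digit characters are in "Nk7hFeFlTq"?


Input string: 'Nk7hFeFlTq'
Operation: count digit characters (0-9)
Scan: 'N', 'k', '7'(digit), 'h', 'F', 'e', 'F', 'l', 'T', 'q'
Digits found: 1
Result: 1


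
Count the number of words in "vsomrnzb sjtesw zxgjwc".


Input string: 'vsomrnzb sjtesw zxgjwc'
Operation: split by spaces
Words found: 'vsomrnzb', 'sjtesw', 'zxgjwc'
Word count: 3


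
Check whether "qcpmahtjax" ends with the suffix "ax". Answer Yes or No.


Input string: 'qcpmahtjax'
Suffix to check: 'ax'
Last 2 characters of input: 'ax'
Match: True
Result: Yes


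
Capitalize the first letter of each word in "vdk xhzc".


Input string: 'vdk xhzc'
Operation: capitalize first letter of each word
Word transformations: 'vdk'->'Vdk', 'xhzc'->'Xhzc'
Result: Vdk Xhzc


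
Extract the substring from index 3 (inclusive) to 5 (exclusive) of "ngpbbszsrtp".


Input string: 'ngpbbszsrtp'
Operation: slice [3:5]
Extract characters: s[3]='b', s[4]='b'
Result: bb


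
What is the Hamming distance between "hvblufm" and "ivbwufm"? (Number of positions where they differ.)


String 1: 'hvblufm'
String 2: 'ivbwufm'
Compare each position: pos 0: 'h'!='i', pos 1: 'v'=='v', pos 2: 'b'=='b', pos 3: 'l'!='w', pos 4: 'u'=='u', pos 5: 'f'=='f', pos 6: 'm'=='m'
Differing positions: 2
Hamming distance: 2


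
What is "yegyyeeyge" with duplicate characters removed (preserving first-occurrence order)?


Input: 'yegyyeeyge'
Operation: keep first occurrence of each character
Scan: s[0]='y' new -> keep; s[1]='e' new -> keep; s[2]='g' new -> keep; s[3]='y' seen -> skip; s[4]='y' seen -> skip; s[5]='e' seen -> skip; s[6]='e' seen -> skip; s[7]='y' seen -> skip; s[8]='g' seen -> skip; s[9]='e' seen -> skip
Result: yeg


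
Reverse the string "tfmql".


Input string: 'tfmql'
Operation: reverse character order
Original order: 't' -> 'f' -> 'm' -> 'q' -> 'l'
Reversed order: 'l' -> 'q' -> 'm' -> 'f' -> 't'
Result: lqmft


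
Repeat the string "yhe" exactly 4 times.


Input string: 'yhe'
Operation: repeat 4 times
Concatenation: 'yhe' + 'yhe' + 'yhe' + 'yhe'
Result: yheyheyheyhe


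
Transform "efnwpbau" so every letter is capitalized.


Input string: 'efnwpbau'
Operation: convert each letter to uppercase
Mapping: 'e'->'E', 'f'->'F', 'n'->'N', 'w'->'W', 'p'->'P', 'b'->'B', 'a'->'A', 'u'->'U'
Result: EFNWPBAU


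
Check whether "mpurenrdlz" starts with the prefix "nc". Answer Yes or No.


Input string: 'mpurenrdlz'
Prefix to check: 'nc'
First 2 characters of input: 'mp'
Match: False
Result: No


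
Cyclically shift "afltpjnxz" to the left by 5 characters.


Input: 'afltpjnxz', shift = 5
Operation: split at index 5 and swap parts
Front part s[0:5] = 'afltp'
Back part s[5:] = 'jnxz'
Rotated = back + front = 'jnxz' + 'afltp'
Result: jnxzafltp


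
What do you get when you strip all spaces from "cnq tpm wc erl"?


Input string: 'cnq tpm wc erl'
Operation: remove all spaces
Words: 'cnq', 'tpm', 'wc', 'erl'
Join without spaces: cnqtpmwcerl


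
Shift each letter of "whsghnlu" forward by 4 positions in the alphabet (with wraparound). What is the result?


Input: 'whsghnlu', shift = 4
Operation: for each letter, (position + 4) mod 26
Mapping: 'w'(22+4=26, 26 mod 26=0)->'a', 'h'(7+4=11)->'l', 's'(18+4=22)->'w', 'g'(6+4=10)->'k', 'h'(7+4=11)->'l', 'n'(13+4=17)->'r', 'l'(11+4=15)->'p', 'u'(20+4=24)->'y'
Result: alwklrpy


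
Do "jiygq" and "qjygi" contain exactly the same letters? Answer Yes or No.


String 1: 'jiygq' -> sorted: 'gijqy'
String 2: 'qjygi' -> sorted: 'gijqy'
Compare sorted forms: 'gijqy' == 'gijqy'
Anagram: Yes


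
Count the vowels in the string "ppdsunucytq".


Input string: 'ppdsunucytq'
Operation: count vowels (a, e, i, o, u)
Scan: s[0]='p', s[1]='p', s[2]='d', s[3]='s', s[4]='u' (vowel), s[5]='n', s[6]='u' (vowel), s[7]='c', s[8]='y', s[9]='t', s[10]='q'
Vowels found: 2
Result: 2


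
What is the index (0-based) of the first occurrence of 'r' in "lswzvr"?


Input string: 'lswzvr'
Target: 'r'
Scanning left to right: s[0]='l', s[1]='s', s[2]='w', s[3]='z', s[4]='v', s[5]='r'
First match at index: 5


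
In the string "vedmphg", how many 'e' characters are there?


Input string: 'vedmphg'
Target character: 'e'
Scan each position: s[1]='e'
Matches found at indices: 1
Total: 1


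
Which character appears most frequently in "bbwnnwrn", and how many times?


Input: 'bbwnnwrn'
Operation: tally each character
Counts: 'b':2, 'n':3, 'r':1, 'w':2
Maximum: 'n' appears 3 times


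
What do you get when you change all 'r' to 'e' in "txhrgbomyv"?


Input string: 'txhrgbomyv'
Operation: replace 'r' with 'e'
Positions of 'r': 3
After replacement: txhegbomyv


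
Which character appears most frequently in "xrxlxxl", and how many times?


Input: 'xrxlxxl'
Operation: tally each character
Counts: 'l':2, 'r':1, 'x':4
Maximum: 'x' appears 4 times


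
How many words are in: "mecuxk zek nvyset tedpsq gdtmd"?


Input string: 'mecuxk zek nvyset tedpsq gdtmd'
Operation: split by spaces
Words found: 'mecuxk', 'zek', 'nvyset', 'tedpsq', 'gdtmd'
Word count: 5


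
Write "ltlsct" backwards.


Input string: 'ltlsct'
Operation: reverse character order
Original order: 'l' -> 't' -> 'l' -> 's' -> 'c' -> 't'
Reversed order: 't' -> 'c' -> 's' -> 'l' -> 't' -> 'l'
Result: tcsltl


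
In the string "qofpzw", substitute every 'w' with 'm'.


Input string: 'qofpzw'
Operation: replace 'w' with 'm'
Positions of 'w': 5
After replacement: qofpzm


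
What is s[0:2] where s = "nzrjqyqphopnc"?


Input string: 'nzrjqyqphopnc'
Operation: slice [0:2]
Extract characters: s[0]='n', s[1]='z'
Result: nz


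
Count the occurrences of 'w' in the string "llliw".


Input string: 'llliw'
Target character: 'w'
Scan each position: s[4]='w'
Matches found at indices: 4
Total: 1


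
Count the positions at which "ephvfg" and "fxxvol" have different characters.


String 1: 'ephvfg'
String 2: 'fxxvol'
Compare each position: pos 0: 'e'!='f', pos 1: 'p'!='x', pos 2: 'h'!='x', pos 3: 'v'=='v', pos 4: 'f'!='o', pos 5: 'g'!='l'
Differing positions: 5
Hamming distance: 5


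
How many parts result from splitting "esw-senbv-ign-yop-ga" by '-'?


Input string: 'esw-senbv-ign-yop-ga'
Delimiter: '-'
Split result: 'esw', 'senbv', 'ign', 'yop', 'ga'
Number of parts: 5


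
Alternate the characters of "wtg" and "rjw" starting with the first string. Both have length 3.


String 1: 'wtg'
String 2: 'rjw'
Operation: alternate characters
Pairs: 'w'+'r', 't'+'j', 'g'+'w'
Result: wrtjgw


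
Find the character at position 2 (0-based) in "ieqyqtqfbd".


Input string: 'ieqyqtqfbd'
Operation: get character at index 2
Index mapping: s[0]='i', s[1]='e', s[2]='q'
Result: 'q'


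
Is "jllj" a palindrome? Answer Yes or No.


Input string: 'jllj'
Reversed: 'jllj'
Compare pairs: s[0]='j' vs s[3]='j' (match), s[1]='l' vs s[2]='l' (match)
Palindrome: Yes


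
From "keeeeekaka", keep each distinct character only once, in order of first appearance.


Input: 'keeeeekaka'
Operation: keep first occurrence of each character
Scan: s[0]='k' new -> keep; s[1]='e' new -> keep; s[2]='e' seen -> skip; s[3]='e' seen -> skip; s[4]='e' seen -> skip; s[5]='e' seen -> skip; s[6]='k' seen -> skip; s[7]='a' new -> keep; s[8]='k' seen -> skip; s[9]='a' seen -> skip
Result: kea
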